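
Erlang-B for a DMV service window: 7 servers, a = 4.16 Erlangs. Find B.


B(c,a) = (a^c/c!) / Σ_{k=0}^{c} a^k/k!
a^7/7! = 4.277823
Σ terms (k=0..7): 1.00000 + 4.16000 + 8.65280 + 11.99855 + 12.47849 + 10.38210 + 7.19826 + 4.27782 = 60.148027
B = 4.277823/60.148027 = 0.071122

Final: 0.071122


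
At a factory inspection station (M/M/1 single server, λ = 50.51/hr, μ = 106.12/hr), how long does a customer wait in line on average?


ρ = 50.51/106.12 = 0.4760
Wq = ρ/(μ−λ) = 0.4760/(106.12 − 50.51) = 0.4760/55.61 = 0.008559 hr

Final: 0.008559 hr


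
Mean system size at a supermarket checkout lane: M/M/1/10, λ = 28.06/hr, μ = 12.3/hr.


ρ = 28.06/12.3 = 2.2813
L = ρ[1 − (K+1)ρ^K + Kρ^(K+1)] / [(1−ρ)(1−ρ^(K+1))]
Numerator: 2.2813·(1 − 11·3817.908822 + 10·8709.798500) = 102891.201793
Denominator: (-1.2813)·(-8708.798500) = 11158.590598
L = 102891.201793/11158.590598 = 9.2208

Final: 9.2208


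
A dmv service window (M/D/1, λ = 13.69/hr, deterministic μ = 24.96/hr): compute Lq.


ρ = 13.69/24.96 = 0.5485
M/D/1: Lq = ρ²/(2(1−ρ)) = 0.3008/(2·0.4515) = 0.33313

Final: 0.33313


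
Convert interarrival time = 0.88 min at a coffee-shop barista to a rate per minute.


λ = 1/(interarrival time) in consistent units.
1 minute = 1 min, so λ = 1/0.88 = 1.1364 per minute

Final: 1.1364 /min


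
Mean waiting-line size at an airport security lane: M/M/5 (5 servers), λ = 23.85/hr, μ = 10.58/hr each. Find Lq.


a = λ/μ = 2.2543; ρ = a/5 = 0.4509
P₀ = 0.103481
Lq = P₀·a^c·ρ / (c!·(1−ρ)²) = 0.103481·58.21214·0.4509/(120·0.30156)
= 0.07505

Final: 0.07505


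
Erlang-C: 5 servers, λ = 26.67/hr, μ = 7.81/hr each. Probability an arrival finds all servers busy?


a = λ/μ = 3.4149; ρ = a/5 = 0.6830
P₀ = 0.028773 (from M/M/c formula)
C(c,a) = [a^c/(c!(1−ρ))]·P₀ = [464.36546/(120·0.3170)]·0.028773
= 12.20616·0.028773 = 0.351211

Final: 0.351211


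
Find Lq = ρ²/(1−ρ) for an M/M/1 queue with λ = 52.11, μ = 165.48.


ρ = 52.11/165.48 = 0.3149
Lq = ρ²/(1−ρ) = 0.09916/0.6851 = 0.1447

Final: 0.1447


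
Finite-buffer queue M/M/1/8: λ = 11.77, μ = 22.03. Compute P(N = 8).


ρ = λ/μ = 11.77/22.03 = 0.5343
P_K = (1−ρ)ρ^K/(1−ρ^(K+1)) = (0.4657·0.006639)/(1 − 0.003547)
= 0.003092/0.996453 = 0.003103

Final: 0.003103


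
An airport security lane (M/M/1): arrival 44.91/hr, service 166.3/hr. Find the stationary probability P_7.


ρ = 44.91/166.3 = 0.2701
P_n = (1−ρ)·ρ^n = (1 − 0.2701)·0.2701^7 = 0.7299·0.0001048 = 0.00007646

Final: 0.00007646


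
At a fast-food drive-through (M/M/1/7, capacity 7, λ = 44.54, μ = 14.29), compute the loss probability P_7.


ρ = λ/μ = 44.54/14.29 = 3.1169
P_K = (1−ρ)ρ^K/(1−ρ^(K+1)) = (-2.1169·2857.760883)/(1 − 8907.254705)
= -6049.493822/-8906.254705 = 0.679241

Final: 0.679241


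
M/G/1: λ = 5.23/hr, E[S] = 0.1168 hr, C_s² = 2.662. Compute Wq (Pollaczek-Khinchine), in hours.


ρ = λ·E[S] = 5.23·0.1168 = 0.6109
E[S²] = E[S]²(1+C_s²) = 0.1168²·(1+2.662) = 0.049958
Wq = λ·E[S²]/(2(1−ρ)) = 5.23·0.049958/(2·0.3891) = 0.33572 hr

Final: 0.33572 hr


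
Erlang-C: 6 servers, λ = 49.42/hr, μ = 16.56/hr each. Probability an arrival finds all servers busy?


a = λ/μ = 2.9843; ρ = a/6 = 0.4974
P₀ = 0.049760 (from M/M/c formula)
C(c,a) = [a^c/(c!(1−ρ))]·P₀ = [706.40612/(720·0.5026)]·0.049760
= 1.95202·0.049760 = 0.097132

Final: 0.097132


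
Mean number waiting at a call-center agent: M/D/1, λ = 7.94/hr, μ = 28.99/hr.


ρ = 7.94/28.99 = 0.2739
M/D/1: Lq = ρ²/(2(1−ρ)) = 0.07501/(2·0.7261) = 0.05165

Final: 0.05165


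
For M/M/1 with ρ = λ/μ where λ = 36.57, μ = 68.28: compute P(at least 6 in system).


ρ = 36.57/68.28 = 0.5356
P(N ≥ n) = ρ^n = 0.5356^6 = 0.023604

Final: 0.023604


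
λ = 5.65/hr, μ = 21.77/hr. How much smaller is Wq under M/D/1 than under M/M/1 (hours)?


ρ = 5.65/21.77 = 0.2595
Wq(M/M/1) = ρ/(μ−λ) = 0.2595/16.12 = 0.01610 hr
Wq(M/D/1) = ρ/(2(μ−λ)) = 0.008050 hr
Savings = 0.01610 − 0.008050 = 0.008050 hr

Final: 0.008050 hr


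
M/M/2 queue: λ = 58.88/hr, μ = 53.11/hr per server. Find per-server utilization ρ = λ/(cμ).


ρ = λ/(cμ) = 58.88/(2·53.11) = 58.88/106.22 = 0.5543

Final: 0.5543


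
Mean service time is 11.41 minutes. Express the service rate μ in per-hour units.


μ = 1/(service time) in consistent units.
1 hour = 60 min, so μ = 60/11.41 = 5.2585 per hour

Final: 5.2585 /hr


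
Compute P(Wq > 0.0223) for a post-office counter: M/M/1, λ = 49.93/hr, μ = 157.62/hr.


ρ = 49.93/157.62 = 0.3168
P(Wq > t) = ρ·e^{−(μ−λ)t} = 0.3168·e^{−2.4015}
= 0.3168·0.090583 = 0.028694

Final: 0.028694


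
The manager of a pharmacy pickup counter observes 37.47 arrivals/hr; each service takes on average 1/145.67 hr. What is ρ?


ρ = λ/μ = 37.47/145.67 = 0.2572

Final: 0.2572


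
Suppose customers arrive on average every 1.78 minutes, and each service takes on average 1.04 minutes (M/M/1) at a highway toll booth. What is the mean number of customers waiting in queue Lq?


λ = 60/1.78 = 33.7079 /hr
μ = 60/1.04 = 57.6923 /hr
ρ = λ/μ = 33.7079/57.6923 = 0.5843
Lq = ρ²/(1−ρ) = 0.3414/0.4157 = 0.8211

Final: 0.8211


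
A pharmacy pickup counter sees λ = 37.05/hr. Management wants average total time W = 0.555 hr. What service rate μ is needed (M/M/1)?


W = 1/(μ−λ) ⇒ μ − λ = 1/W = 1/0.555 = 1.8018
μ = λ + 1/W = 37.05 + 1.8018 = 38.8518 per hr

Final: 38.8518 /hr


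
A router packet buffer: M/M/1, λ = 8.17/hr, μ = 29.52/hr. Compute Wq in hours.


ρ = 8.17/29.52 = 0.2768
Wq = ρ/(μ−λ) = 0.2768/(29.52 − 8.17) = 0.2768/21.35 = 0.01296 hr

Final: 0.01296 hr


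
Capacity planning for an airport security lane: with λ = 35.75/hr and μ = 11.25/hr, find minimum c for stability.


Stability requires cμ > λ ⇔ c > λ/μ.
λ/μ = 35.75/11.25 = 3.1778
Minimum integer c = ⌊3.1778⌋ + 1 = 4
Check: 4·11.25 = 45.00 > 35.75, while 3·11.25 = 33.75 ≤ 35.75

Final: 4 servers


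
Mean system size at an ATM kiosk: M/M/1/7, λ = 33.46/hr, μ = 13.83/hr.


ρ = 33.46/13.83 = 2.4194
L = ρ[1 − (K+1)ρ^K + Kρ^(K+1)] / [(1−ρ)(1−ρ^(K+1))]
Numerator: 2.4194·(1 − 8·485.206149 + 7·1173.897161) = 10491.950188
Denominator: (-1.4194)·(-1172.897161) = 1664.784618
L = 10491.950188/1664.784618 = 6.3023

Final: 6.3023


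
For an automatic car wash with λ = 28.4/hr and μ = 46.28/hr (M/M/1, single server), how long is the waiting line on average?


ρ = 28.4/46.28 = 0.6137
Lq = ρ²/(1−ρ) = 0.3766/0.3863 = 0.9747

Final: 0.9747


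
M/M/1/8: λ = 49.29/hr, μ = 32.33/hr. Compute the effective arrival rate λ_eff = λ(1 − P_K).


ρ = 1.5246; P_K = (1−ρ)ρ^8/(1−ρ^9) = 0.351996
λ_eff = λ(1 − P_K) = 49.29·(1 − 0.351996) = 49.29·0.648004 = 31.9401 /hr

Final: 31.9401 /hr


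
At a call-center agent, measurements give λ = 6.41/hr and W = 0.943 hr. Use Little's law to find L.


L = λW = 6.41·0.943 = 6.0446

Final: 6.0446


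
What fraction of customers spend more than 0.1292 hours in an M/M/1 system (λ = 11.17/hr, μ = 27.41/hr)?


W ~ Exponential(μ−λ) for M/M/1.
μ − λ = 27.41 − 11.17 = 16.2400
P(W > t) = e^{−(μ−λ)t} = e^{−2.0982} = 0.122676

Final: 0.122676


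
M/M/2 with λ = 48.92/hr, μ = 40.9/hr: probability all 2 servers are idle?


a = λ/μ = 48.92/40.9 = 1.1961; ρ = a/c = 0.5980
Σ_{k=0}^{1} a^k/k! (terms k=0..1) = 1.00000 + 1.19609 = 2.19609
Tail: a^2/(2!(1−ρ)) = 1.43063/(2·0.4020) = 1.77958
P₀ = 1/(2.19609 + 1.77958) = 1/3.97567 = 0.251530

Final: 0.251530


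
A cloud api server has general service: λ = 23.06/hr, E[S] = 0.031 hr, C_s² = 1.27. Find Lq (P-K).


ρ = λ·E[S] = 23.06·0.031 = 0.7149
Lq = ρ²(1+C_s²)/(2(1−ρ)) = 0.5110·(1+1.27)/(2·0.2851)
= 0.5110·2.2700/0.5703 = 2.03413

Final: 2.03413


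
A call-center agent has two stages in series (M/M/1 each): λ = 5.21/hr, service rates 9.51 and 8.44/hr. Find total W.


Each node sees arrival rate λ = 5.21/hr (tandem ⇒ throughput preserved).
W₁ = 1/(μ₁−λ) = 1/(9.51−5.21) = 0.23256 hr
W₂ = 1/(μ₂−λ) = 1/(8.44−5.21) = 0.30960 hr
W_total = W₁ + W₂ = 0.23256 + 0.30960 = 0.54216 hr

Final: 0.54216 hr


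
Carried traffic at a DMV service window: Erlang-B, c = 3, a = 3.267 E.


B(3,3.267) = 0.377004 (Erlang-B)
Carried load = a(1 − B) = 3.267·(1 − 0.377004) = 3.267·0.622996 = 2.0353 E

Final: 2.0353 Erlangs


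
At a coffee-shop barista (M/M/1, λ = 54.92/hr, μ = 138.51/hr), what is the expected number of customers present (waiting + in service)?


ρ = λ/μ = 54.92/138.51 = 0.3965
L = ρ/(1−ρ) = 0.3965/(1 − 0.3965) = 0.3965/0.6035 = 0.6570

Final: 0.6570


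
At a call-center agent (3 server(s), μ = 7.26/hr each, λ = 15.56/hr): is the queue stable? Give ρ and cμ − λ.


Total capacity cμ = 3·7.26 = 21.78/hr
ρ = λ/(cμ) = 15.56/21.78 = 0.7144
Stable ⇔ ρ < 1: YES
Spare capacity = cμ − λ = 21.78 − 15.56 = 6.22/hr

Final: ρ = 0.7144; stable; margin = 6.22/hr


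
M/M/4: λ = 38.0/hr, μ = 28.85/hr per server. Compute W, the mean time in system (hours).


a = 1.3172; ρ = 0.3293; P₀ = 0.266492
Lq = P₀·a^c·ρ/(c!(1−ρ)²) = 0.02446
Wq = Lq/λ = 0.02446/38.0 = 0.0006438 hr
W = Wq + 1/μ = 0.0006438 + 0.03466 = 0.03531 hr

Final: 0.03531 hr


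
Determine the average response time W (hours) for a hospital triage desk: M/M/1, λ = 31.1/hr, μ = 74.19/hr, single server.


W = 1/(μ−λ) = 1/(74.19 − 31.1) = 1/43.09 = 0.02321 hr

Final: 0.02321 hr


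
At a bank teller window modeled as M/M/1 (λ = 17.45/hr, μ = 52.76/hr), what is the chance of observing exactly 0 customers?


ρ = 17.45/52.76 = 0.3307
P_n = (1−ρ)·ρ^n = (1 − 0.3307)·0.3307^0 = 0.6693·1.000000 = 0.669257

Final: 0.669257


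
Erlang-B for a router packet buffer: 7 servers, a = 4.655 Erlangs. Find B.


B(c,a) = (a^c/c!) / Σ_{k=0}^{c} a^k/k!
a^7/7! = 9.397390
Σ terms (k=0..7): 1.00000 + 4.65500 + 10.83451 + 16.81155 + 19.56444 + 18.21450 + 14.13141 + 9.39739 = 94.608809
B = 9.397390/94.608809 = 0.099329

Final: 0.099329


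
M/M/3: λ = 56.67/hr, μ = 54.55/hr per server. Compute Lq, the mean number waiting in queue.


a = λ/μ = 1.0389; ρ = a/3 = 0.3463
P₀ = 0.349122
Lq = P₀·a^c·ρ / (c!·(1−ρ)²) = 0.349122·1.12118·0.3463/(6·0.42734)
= 0.05286

Final: 0.05286


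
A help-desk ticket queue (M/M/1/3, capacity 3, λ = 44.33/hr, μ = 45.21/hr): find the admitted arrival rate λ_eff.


ρ = 0.9805; P_K = (1−ρ)ρ^3/(1−ρ^4) = 0.242678
λ_eff = λ(1 − P_K) = 44.33·(1 − 0.242678) = 44.33·0.757322 = 33.5721 /hr

Final: 33.5721 /hr


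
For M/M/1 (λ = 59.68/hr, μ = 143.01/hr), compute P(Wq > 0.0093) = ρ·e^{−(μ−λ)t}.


ρ = 59.68/143.01 = 0.4173
P(Wq > t) = ρ·e^{−(μ−λ)t} = 0.4173·e^{−0.7750}
= 0.4173·0.460718 = 0.192264

Final: 0.192264


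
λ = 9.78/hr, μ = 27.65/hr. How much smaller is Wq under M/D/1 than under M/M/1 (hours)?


ρ = 9.78/27.65 = 0.3537
Wq(M/M/1) = ρ/(μ−λ) = 0.3537/17.87 = 0.01979 hr
Wq(M/D/1) = ρ/(2(μ−λ)) = 0.009897 hr
Savings = 0.01979 − 0.009897 = 0.009897 hr

Final: 0.009897 hr


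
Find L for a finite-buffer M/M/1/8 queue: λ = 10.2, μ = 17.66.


ρ = 10.2/17.66 = 0.5776
L = ρ[1 − (K+1)ρ^K + Kρ^(K+1)] / [(1−ρ)(1−ρ^(K+1))]
Numerator: 0.5776·(1 − 9·0.012384 + 8·0.007153) = 0.546251
Denominator: (0.4224)·(0.992847) = 0.419402
L = 0.546251/0.419402 = 1.3025

Final: 1.3025


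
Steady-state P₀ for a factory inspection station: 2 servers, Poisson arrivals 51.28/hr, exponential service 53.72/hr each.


a = λ/μ = 51.28/53.72 = 0.9546; ρ = a/c = 0.4773
Σ_{k=0}^{1} a^k/k! (terms k=0..1) = 1.00000 + 0.95458 = 1.95458
Tail: a^2/(2!(1−ρ)) = 0.91122/(2·0.5227) = 0.87163
P₀ = 1/(1.95458 + 0.87163) = 1/2.82621 = 0.353831

Final: 0.353831


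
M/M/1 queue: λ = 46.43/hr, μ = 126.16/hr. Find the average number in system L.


ρ = λ/μ = 46.43/126.16 = 0.3680
L = ρ/(1−ρ) = 0.3680/(1 − 0.3680) = 0.3680/0.6320 = 0.5823

Final: 0.5823


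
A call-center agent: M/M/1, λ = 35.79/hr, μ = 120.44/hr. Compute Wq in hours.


ρ = 35.79/120.44 = 0.2972
Wq = ρ/(μ−λ) = 0.2972/(120.44 − 35.79) = 0.2972/84.65 = 0.003510 hr

Final: 0.003510 hr


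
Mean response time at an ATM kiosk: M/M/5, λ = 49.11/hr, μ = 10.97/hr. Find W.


a = 4.4768; ρ = 0.8954; P₀ = 0.005253
Lq = P₀·a^c·ρ/(c!(1−ρ)²) = 6.43509
Wq = Lq/λ = 6.43509/49.11 = 0.13103 hr
W = Wq + 1/μ = 0.13103 + 0.09116 = 0.22219 hr

Final: 0.22219 hr


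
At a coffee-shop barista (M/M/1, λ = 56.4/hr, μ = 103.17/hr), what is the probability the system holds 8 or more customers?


ρ = 56.4/103.17 = 0.5467
P(N ≥ n) = ρ^n = 0.5467^8 = 0.007976

Final: 0.007976


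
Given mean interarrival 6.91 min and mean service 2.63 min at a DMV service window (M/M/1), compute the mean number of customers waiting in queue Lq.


λ = 60/6.91 = 8.6831 /hr
μ = 60/2.63 = 22.8137 /hr
ρ = λ/μ = 8.6831/22.8137 = 0.3806
Lq = ρ²/(1−ρ) = 0.1449/0.6194 = 0.2339

Final: 0.2339


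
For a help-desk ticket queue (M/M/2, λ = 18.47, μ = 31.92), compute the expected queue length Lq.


a = λ/μ = 0.5786; ρ = a/2 = 0.2893
P₀ = 0.551209
Lq = P₀·a^c·ρ / (c!·(1−ρ)²) = 0.551209·0.33482·0.2893/(2·0.50507)
= 0.05286

Final: 0.05286


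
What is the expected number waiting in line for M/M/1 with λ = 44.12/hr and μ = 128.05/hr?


ρ = 44.12/128.05 = 0.3446
Lq = ρ²/(1−ρ) = 0.1187/0.6554 = 0.1811

Final: 0.1811


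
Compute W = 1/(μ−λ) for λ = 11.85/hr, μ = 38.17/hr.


W = 1/(μ−λ) = 1/(38.17 − 11.85) = 1/26.32 = 0.03799 hr

Final: 0.03799 hr


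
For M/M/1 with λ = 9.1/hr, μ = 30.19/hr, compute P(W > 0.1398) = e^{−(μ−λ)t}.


W ~ Exponential(μ−λ) for M/M/1.
μ − λ = 30.19 − 9.1 = 21.0900
P(W > t) = e^{−(μ−λ)t} = e^{−2.9484} = 0.052424

Final: 0.052424


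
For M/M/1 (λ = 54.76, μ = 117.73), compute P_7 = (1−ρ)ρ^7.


ρ = 54.76/117.73 = 0.4651
P_n = (1−ρ)·ρ^n = (1 − 0.4651)·0.4651^7 = 0.5349·0.004710 = 0.002519

Final: 0.002519


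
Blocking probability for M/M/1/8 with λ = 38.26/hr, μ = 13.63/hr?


ρ = λ/μ = 38.26/13.63 = 2.8070
P_K = (1−ρ)ρ^K/(1−ρ^(K+1)) = (-1.8070·3854.720370)/(1 − 10820.366938)
= -6965.646568/-10819.366938 = 0.643813

Final: 0.643813


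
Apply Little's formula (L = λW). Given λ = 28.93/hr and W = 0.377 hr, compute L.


L = λW = 28.93·0.377 = 10.9066

Final: 10.9066


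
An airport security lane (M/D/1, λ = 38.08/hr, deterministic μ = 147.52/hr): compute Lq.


ρ = 38.08/147.52 = 0.2581
M/D/1: Lq = ρ²/(2(1−ρ)) = 0.06663/(2·0.7419) = 0.04491

Final: 0.04491


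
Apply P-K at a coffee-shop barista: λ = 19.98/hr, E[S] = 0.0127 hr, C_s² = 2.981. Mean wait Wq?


ρ = λ·E[S] = 19.98·0.0127 = 0.2537
E[S²] = E[S]²(1+C_s²) = 0.0127²·(1+2.981) = 0.0006421
Wq = λ·E[S²]/(2(1−ρ)) = 19.98·0.0006421/(2·0.7463) = 0.008596 hr

Final: 0.008596 hr


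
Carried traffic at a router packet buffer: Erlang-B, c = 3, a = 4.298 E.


B(3,4.298) = 0.476560 (Erlang-B)
Carried load = a(1 − B) = 4.298·(1 − 0.476560) = 4.298·0.523440 = 2.2497 E

Final: 2.2497 Erlangs


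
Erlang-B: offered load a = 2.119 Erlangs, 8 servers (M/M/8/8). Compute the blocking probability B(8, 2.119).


B(c,a) = (a^c/c!) / Σ_{k=0}^{c} a^k/k!
a^8/8! = 0.010082
Σ terms (k=0..8): 1.00000 + 2.11900 + 2.24508 + 1.58578 + 0.84006 + 0.35602 + 0.12573 + 0.03806 + 0.01008 = 8.319817
B = 0.010082/8.319817 = 0.001212

Final: 0.001212


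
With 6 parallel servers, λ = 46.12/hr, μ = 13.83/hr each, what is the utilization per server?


ρ = λ/(cμ) = 46.12/(6·13.83) = 46.12/82.98 = 0.5558

Final: 0.5558


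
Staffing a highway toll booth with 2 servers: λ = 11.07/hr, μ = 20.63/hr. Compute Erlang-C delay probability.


a = λ/μ = 0.5366; ρ = a/2 = 0.2683
P₀ = 0.576916 (from M/M/c formula)
C(c,a) = [a^c/(c!(1−ρ))]·P₀ = [0.28794/(2·0.7317)]·0.576916
= 0.19676·0.576916 = 0.113513

Final: 0.113513


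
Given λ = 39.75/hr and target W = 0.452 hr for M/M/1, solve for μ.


W = 1/(μ−λ) ⇒ μ − λ = 1/W = 1/0.452 = 2.2124
μ = λ + 1/W = 39.75 + 2.2124 = 41.9624 per hr

Final: 41.9624 /hr


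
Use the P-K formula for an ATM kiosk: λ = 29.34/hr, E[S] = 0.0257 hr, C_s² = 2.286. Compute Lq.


ρ = λ·E[S] = 29.34·0.0257 = 0.7540
Lq = ρ²(1+C_s²)/(2(1−ρ)) = 0.5686·(1+2.286)/(2·0.2460)
= 0.5686·3.2860/0.4919 = 3.79801

Final: 3.79801


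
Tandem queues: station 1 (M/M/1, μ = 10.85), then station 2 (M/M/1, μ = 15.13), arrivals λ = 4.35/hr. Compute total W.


Each node sees arrival rate λ = 4.35/hr (tandem ⇒ throughput preserved).
W₁ = 1/(μ₁−λ) = 1/(10.85−4.35) = 0.15385 hr
W₂ = 1/(μ₂−λ) = 1/(15.13−4.35) = 0.09276 hr
W_total = W₁ + W₂ = 0.15385 + 0.09276 = 0.24661 hr

Final: 0.24661 hr


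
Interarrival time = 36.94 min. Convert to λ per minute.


λ = 1/(interarrival time) in consistent units.
1 minute = 1 min, so λ = 1/36.94 = 0.02707 per minute

Final: 0.02707 /min


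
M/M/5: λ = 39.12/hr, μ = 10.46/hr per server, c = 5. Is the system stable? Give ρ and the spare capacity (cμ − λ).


Total capacity cμ = 5·10.46 = 52.30/hr
ρ = λ/(cμ) = 39.12/52.30 = 0.7480
Stable ⇔ ρ < 1: YES
Spare capacity = cμ − λ = 52.30 − 39.12 = 13.18/hr

Final: ρ = 0.7480; stable; margin = 13.18/hr


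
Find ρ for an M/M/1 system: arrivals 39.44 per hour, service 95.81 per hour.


ρ = λ/μ = 39.44/95.81 = 0.4116

Final: 0.4116


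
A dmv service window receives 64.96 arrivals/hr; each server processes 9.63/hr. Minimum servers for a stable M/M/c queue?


Stability requires cμ > λ ⇔ c > λ/μ.
λ/μ = 64.96/9.63 = 6.7456
Minimum integer c = ⌊6.7456⌋ + 1 = 7
Check: 7·9.63 = 67.41 > 64.96, while 6·9.63 = 57.78 ≤ 64.96

Final: 7 servers


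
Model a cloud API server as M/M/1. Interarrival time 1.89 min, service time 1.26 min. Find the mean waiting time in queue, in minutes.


λ = 60/1.89 = 31.7460 /hr
μ = 60/1.26 = 47.6190 /hr
ρ = λ/μ = 31.7460/47.6190 = 0.6667
Wq = ρ/(μ−λ) = 0.6667/(47.6190−31.7460) = 0.04200 hr
In minutes: 0.04200·60 = 2.520 min

Final: 2.520 min


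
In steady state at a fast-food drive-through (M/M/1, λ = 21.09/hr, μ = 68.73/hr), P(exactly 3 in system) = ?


ρ = 21.09/68.73 = 0.3069
P_n = (1−ρ)·ρ^n = (1 − 0.3069)·0.3069^3 = 0.6931·0.028893 = 0.020027

Final: 0.020027


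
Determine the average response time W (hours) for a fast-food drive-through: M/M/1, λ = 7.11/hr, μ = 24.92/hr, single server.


W = 1/(μ−λ) = 1/(24.92 − 7.11) = 1/17.81 = 0.05615 hr

Final: 0.05615 hr


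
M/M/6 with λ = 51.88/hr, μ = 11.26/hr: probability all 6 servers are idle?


a = λ/μ = 51.88/11.26 = 4.6075; ρ = a/c = 0.7679
Σ_{k=0}^{5} a^k/k! (terms k=0..5) = 1.00000 + 4.60746 + 10.61434 + 16.30172 + 18.77738 + 17.30321 = 68.60412
Tail: a^6/(6!(1−ρ)) = 9566.86094/(720·0.2321) = 57.25067
P₀ = 1/(68.60412 + 57.25067) = 1/125.85478 = 0.007946

Final: 0.007946


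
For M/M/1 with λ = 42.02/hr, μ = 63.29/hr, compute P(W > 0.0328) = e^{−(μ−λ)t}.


W ~ Exponential(μ−λ) for M/M/1.
μ − λ = 63.29 − 42.02 = 21.2700
P(W > t) = e^{−(μ−λ)t} = e^{−0.6977} = 0.497751

Final: 0.497751


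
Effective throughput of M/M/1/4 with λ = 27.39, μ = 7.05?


ρ = 3.8851; P_K = (1−ρ)ρ^4/(1−ρ^5) = 0.743447
λ_eff = λ(1 − P_K) = 27.39·(1 − 0.743447) = 27.39·0.256553 = 7.0270 /hr

Final: 7.0270 /hr


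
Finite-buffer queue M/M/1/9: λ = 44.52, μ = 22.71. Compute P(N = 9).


ρ = λ/μ = 44.52/22.71 = 1.9604
P_K = (1−ρ)ρ^K/(1−ρ^(K+1)) = (-0.9604·427.604427)/(1 − 838.262840)
= -410.658413/-837.262840 = 0.490477

Final: 0.490477


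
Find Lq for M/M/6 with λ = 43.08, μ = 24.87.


a = λ/μ = 1.7322; ρ = a/6 = 0.2887
P₀ = 0.176785
Lq = P₀·a^c·ρ / (c!·(1−ρ)²) = 0.176785·27.01466·0.2887/(720·0.50595)
= 0.003785

Final: 0.003785


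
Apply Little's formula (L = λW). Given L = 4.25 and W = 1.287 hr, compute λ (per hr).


λ = L/W = 4.25/1.287 = 3.3023 /hr

Final: 3.3023 /hr


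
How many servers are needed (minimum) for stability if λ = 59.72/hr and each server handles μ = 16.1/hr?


Stability requires cμ > λ ⇔ c > λ/μ.
λ/μ = 59.72/16.1 = 3.7093
Minimum integer c = ⌊3.7093⌋ + 1 = 4
Check: 4·16.1 = 64.40 > 59.72, while 3·16.1 = 48.30 ≤ 59.72

Final: 4 servers


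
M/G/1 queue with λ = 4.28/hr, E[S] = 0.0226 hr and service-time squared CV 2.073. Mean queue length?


ρ = λ·E[S] = 4.28·0.0226 = 0.09673
Lq = ρ²(1+C_s²)/(2(1−ρ)) = 0.009356·(1+2.073)/(2·0.9033)
= 0.009356·3.0730/1.8065 = 0.01592

Final: 0.01592


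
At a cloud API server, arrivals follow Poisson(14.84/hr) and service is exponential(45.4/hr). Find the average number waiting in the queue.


ρ = 14.84/45.4 = 0.3269
Lq = ρ²/(1−ρ) = 0.1068/0.6731 = 0.1587

Final: 0.1587


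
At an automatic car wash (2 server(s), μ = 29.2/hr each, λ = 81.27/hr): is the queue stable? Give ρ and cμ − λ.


Total capacity cμ = 2·29.2 = 58.40/hr
ρ = λ/(cμ) = 81.27/58.40 = 1.3916
Stable ⇔ ρ < 1: NO
Spare capacity = cμ − λ = 58.40 − 81.27 = -22.87/hr

Final: ρ = 1.3916; unstable; margin = -22.87/hr


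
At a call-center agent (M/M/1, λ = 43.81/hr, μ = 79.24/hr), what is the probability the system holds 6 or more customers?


ρ = 43.81/79.24 = 0.5529
P(N ≥ n) = ρ^n = 0.5529^6 = 0.028561

Final: 0.028561


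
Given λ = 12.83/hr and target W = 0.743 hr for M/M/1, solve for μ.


W = 1/(μ−λ) ⇒ μ − λ = 1/W = 1/0.743 = 1.3459
μ = λ + 1/W = 12.83 + 1.3459 = 14.1759 per hr

Final: 14.1759 /hr


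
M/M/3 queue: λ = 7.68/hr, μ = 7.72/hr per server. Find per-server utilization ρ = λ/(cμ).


ρ = λ/(cμ) = 7.68/(3·7.72) = 7.68/23.16 = 0.3316

Final: 0.3316


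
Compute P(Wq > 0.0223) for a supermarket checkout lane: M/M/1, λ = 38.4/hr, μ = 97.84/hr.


ρ = 38.4/97.84 = 0.3925
P(Wq > t) = ρ·e^{−(μ−λ)t} = 0.3925·e^{−1.3255}
= 0.3925·0.265667 = 0.104268

Final: 0.104268


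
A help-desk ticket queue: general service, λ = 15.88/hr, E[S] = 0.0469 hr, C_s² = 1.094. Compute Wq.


ρ = λ·E[S] = 15.88·0.0469 = 0.7448
E[S²] = E[S]²(1+C_s²) = 0.0469²·(1+1.094) = 0.004606
Wq = λ·E[S²]/(2(1−ρ)) = 15.88·0.004606/(2·0.2552) = 0.14329 hr

Final: 0.14329 hr


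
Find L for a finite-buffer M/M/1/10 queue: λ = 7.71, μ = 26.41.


ρ = 7.71/26.41 = 0.2919
L = ρ[1 − (K+1)ρ^K + Kρ^(K+1)] / [(1−ρ)(1−ρ^(K+1))]
Numerator: 0.2919·(1 − 11·0.000004496 + 10·0.000001313) = 0.291924
Denominator: (0.7081)·(0.999999) = 0.708064
L = 0.291924/0.708064 = 0.4123

Final: 0.4123


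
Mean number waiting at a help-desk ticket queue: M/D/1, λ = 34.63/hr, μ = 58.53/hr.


ρ = 34.63/58.53 = 0.5917
M/D/1: Lq = ρ²/(2(1−ρ)) = 0.3501/(2·0.4083) = 0.42865

Final: 0.42865


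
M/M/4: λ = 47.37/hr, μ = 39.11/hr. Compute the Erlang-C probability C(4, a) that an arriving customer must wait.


a = λ/μ = 1.2112; ρ = a/4 = 0.3028
P₀ = 0.296784 (from M/M/c formula)
C(c,a) = [a^c/(c!(1−ρ))]·P₀ = [2.15210/(24·0.6972)]·0.296784
= 0.12862·0.296784 = 0.038171

Final: 0.038171


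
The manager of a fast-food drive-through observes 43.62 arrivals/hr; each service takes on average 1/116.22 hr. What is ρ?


ρ = λ/μ = 43.62/116.22 = 0.3753

Final: 0.3753


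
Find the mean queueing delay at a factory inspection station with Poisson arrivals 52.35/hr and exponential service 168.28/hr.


ρ = 52.35/168.28 = 0.3111
Wq = ρ/(μ−λ) = 0.3111/(168.28 − 52.35) = 0.3111/115.93 = 0.002683 hr

Final: 0.002683 hr


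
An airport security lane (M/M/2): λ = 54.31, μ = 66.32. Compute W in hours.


a = 0.8189; ρ = 0.4095; P₀ = 0.418989
Lq = P₀·a^c·ρ/(c!(1−ρ)²) = 0.16495
Wq = Lq/λ = 0.16495/54.31 = 0.003037 hr
W = Wq + 1/μ = 0.003037 + 0.01508 = 0.01812 hr

Final: 0.01812 hr


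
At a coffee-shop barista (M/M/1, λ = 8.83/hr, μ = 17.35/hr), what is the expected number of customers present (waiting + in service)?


ρ = λ/μ = 8.83/17.35 = 0.5089
L = ρ/(1−ρ) = 0.5089/(1 − 0.5089) = 0.5089/0.4911 = 1.0364

Final: 1.0364


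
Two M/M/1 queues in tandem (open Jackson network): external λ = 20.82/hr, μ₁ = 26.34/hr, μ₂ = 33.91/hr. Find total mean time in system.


Each node sees arrival rate λ = 20.82/hr (tandem ⇒ throughput preserved).
W₁ = 1/(μ₁−λ) = 1/(26.34−20.82) = 0.18116 hr
W₂ = 1/(μ₂−λ) = 1/(33.91−20.82) = 0.07639 hr
W_total = W₁ + W₂ = 0.18116 + 0.07639 = 0.25755 hr

Final: 0.25755 hr


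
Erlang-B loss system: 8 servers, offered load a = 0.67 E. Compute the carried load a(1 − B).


B(8,0.67) = 0.0000005153 (Erlang-B)
Carried load = a(1 − B) = 0.67·(1 − 0.0000005153) = 0.67·0.999999 = 0.6700 E

Final: 0.6700 Erlangs


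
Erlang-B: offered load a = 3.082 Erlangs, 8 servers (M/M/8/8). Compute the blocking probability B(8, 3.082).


B(c,a) = (a^c/c!) / Σ_{k=0}^{c} a^k/k!
a^8/8! = 0.201902
Σ terms (k=0..8): 1.00000 + 3.08200 + 4.74936 + 4.87918 + 3.75941 + 2.31730 + 1.19032 + 0.52408 + 0.20190 = 21.703546
B = 0.201902/21.703546 = 0.009303

Final: 0.009303


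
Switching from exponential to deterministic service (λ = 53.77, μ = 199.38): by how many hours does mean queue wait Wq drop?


ρ = 53.77/199.38 = 0.2697
Wq(M/M/1) = ρ/(μ−λ) = 0.2697/145.61 = 0.001852 hr
Wq(M/D/1) = ρ/(2(μ−λ)) = 0.0009261 hr
Savings = 0.001852 − 0.0009261 = 0.0009261 hr

Final: 0.0009261 hr


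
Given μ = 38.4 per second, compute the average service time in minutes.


Mean service time = 1/μ = 1/38.4 second = 0.02604 second
In minutes: 0.02604 × 0.0166667 = 0.0004340 min

Final: 0.0004340 min


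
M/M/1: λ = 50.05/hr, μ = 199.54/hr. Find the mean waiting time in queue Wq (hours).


ρ = 50.05/199.54 = 0.2508
Wq = ρ/(μ−λ) = 0.2508/(199.54 − 50.05) = 0.2508/149.49 = 0.001678 hr

Final: 0.001678 hr


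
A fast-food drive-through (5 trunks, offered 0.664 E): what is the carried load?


B(5,0.664) = 0.0005538 (Erlang-B)
Carried load = a(1 − B) = 0.664·(1 − 0.0005538) = 0.664·0.999446 = 0.6636 E

Final: 0.6636 Erlangs


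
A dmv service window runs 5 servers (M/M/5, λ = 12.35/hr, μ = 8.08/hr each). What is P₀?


a = λ/μ = 12.35/8.08 = 1.5285; ρ = a/c = 0.3057
Σ_{k=0}^{4} a^k/k! (terms k=0..4) = 1.00000 + 1.52847 + 1.16810 + 0.59514 + 0.22741 = 4.51911
Tail: a^5/(5!(1−ρ)) = 8.34215/(120·0.6943) = 0.10013
P₀ = 1/(4.51911 + 0.10013) = 1/4.61924 = 0.216486

Final: 0.216486


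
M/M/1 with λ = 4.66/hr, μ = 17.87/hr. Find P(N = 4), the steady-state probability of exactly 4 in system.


ρ = 4.66/17.87 = 0.2608
P_n = (1−ρ)·ρ^n = (1 − 0.2608)·0.2608^4 = 0.7392·0.004624 = 0.003418

Final: 0.003418


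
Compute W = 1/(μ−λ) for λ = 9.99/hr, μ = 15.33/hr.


W = 1/(μ−λ) = 1/(15.33 − 9.99) = 1/5.34 = 0.1873 hr

Final: 0.1873 hr


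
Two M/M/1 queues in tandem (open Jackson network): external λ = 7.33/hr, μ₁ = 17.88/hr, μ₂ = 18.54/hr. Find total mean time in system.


Each node sees arrival rate λ = 7.33/hr (tandem ⇒ throughput preserved).
W₁ = 1/(μ₁−λ) = 1/(17.88−7.33) = 0.09479 hr
W₂ = 1/(μ₂−λ) = 1/(18.54−7.33) = 0.08921 hr
W_total = W₁ + W₂ = 0.09479 + 0.08921 = 0.18399 hr

Final: 0.18399 hr


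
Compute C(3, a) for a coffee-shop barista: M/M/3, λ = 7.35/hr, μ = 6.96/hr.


a = λ/μ = 1.0560; ρ = a/3 = 0.3520
P₀ = 0.342871 (from M/M/c formula)
C(c,a) = [a^c/(c!(1−ρ))]·P₀ = [1.17770/(6·0.6480)]·0.342871
= 0.30291·0.342871 = 0.103860

Final: 0.103860


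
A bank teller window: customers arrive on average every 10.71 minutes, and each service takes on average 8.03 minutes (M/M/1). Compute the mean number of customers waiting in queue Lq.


λ = 60/10.71 = 5.6022 /hr
μ = 60/8.03 = 7.4720 /hr
ρ = λ/μ = 5.6022/7.4720 = 0.7498
Lq = ρ²/(1−ρ) = 0.5621/0.2502 = 2.2465

Final: 2.2465


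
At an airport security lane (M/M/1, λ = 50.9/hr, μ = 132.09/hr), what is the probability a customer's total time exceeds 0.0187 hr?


W ~ Exponential(μ−λ) for M/M/1.
μ − λ = 132.09 − 50.9 = 81.1900
P(W > t) = e^{−(μ−λ)t} = e^{−1.5183} = 0.219094

Final: 0.219094


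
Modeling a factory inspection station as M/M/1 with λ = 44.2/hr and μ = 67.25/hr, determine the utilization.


ρ = λ/μ = 44.2/67.25 = 0.6572

Final: 0.6572


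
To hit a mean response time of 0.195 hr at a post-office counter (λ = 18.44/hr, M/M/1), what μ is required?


W = 1/(μ−λ) ⇒ μ − λ = 1/W = 1/0.195 = 5.1282
μ = λ + 1/W = 18.44 + 5.1282 = 23.5682 per hr

Final: 23.5682 /hr


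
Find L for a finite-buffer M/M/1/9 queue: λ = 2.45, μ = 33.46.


ρ = 2.45/33.46 = 0.07322
L = ρ[1 − (K+1)ρ^K + Kρ^(K+1)] / [(1−ρ)(1−ρ^(K+1))]
Numerator: 0.07322·(1 − 10·6.050e-11 + 9·4.430e-12) = 0.073222
Denominator: (0.9268)·(1.000000) = 0.926778
L = 0.073222/0.926778 = 0.07901

Final: 0.07901


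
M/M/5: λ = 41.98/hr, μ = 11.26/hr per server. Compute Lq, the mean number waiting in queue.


a = λ/μ = 3.7282; ρ = a/5 = 0.7456
P₀ = 0.019244
Lq = P₀·a^c·ρ / (c!·(1−ρ)²) = 0.019244·720.31128·0.7456/(120·0.06469)
= 1.33136

Final: 1.33136


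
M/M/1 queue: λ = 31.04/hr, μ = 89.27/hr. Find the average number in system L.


ρ = λ/μ = 31.04/89.27 = 0.3477
L = ρ/(1−ρ) = 0.3477/(1 − 0.3477) = 0.3477/0.6523 = 0.5331

Final: 0.5331


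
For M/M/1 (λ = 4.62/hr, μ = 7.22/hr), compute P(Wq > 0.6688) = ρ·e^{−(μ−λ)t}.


ρ = 4.62/7.22 = 0.6399
P(Wq > t) = ρ·e^{−(μ−λ)t} = 0.6399·e^{−1.7389}
= 0.6399·0.175717 = 0.112439

Final: 0.112439


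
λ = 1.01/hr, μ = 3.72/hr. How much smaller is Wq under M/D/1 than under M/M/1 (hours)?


ρ = 1.01/3.72 = 0.2715
Wq(M/M/1) = ρ/(μ−λ) = 0.2715/2.71 = 0.10019 hr
Wq(M/D/1) = ρ/(2(μ−λ)) = 0.05009 hr
Savings = 0.10019 − 0.05009 = 0.05009 hr

Final: 0.05009 hr


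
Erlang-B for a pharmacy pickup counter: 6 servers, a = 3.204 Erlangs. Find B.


B(c,a) = (a^c/c!) / Σ_{k=0}^{c} a^k/k!
a^6/6! = 1.502528
Σ terms (k=0..6): 1.00000 + 3.20400 + 5.13281 + 5.48184 + 4.39095 + 2.81372 + 1.50253 = 23.525851
B = 1.502528/23.525851 = 0.063867

Final: 0.063867


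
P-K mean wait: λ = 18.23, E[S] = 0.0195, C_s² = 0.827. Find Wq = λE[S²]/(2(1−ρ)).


ρ = λ·E[S] = 18.23·0.0195 = 0.3555
E[S²] = E[S]²(1+C_s²) = 0.0195²·(1+0.827) = 0.0006947
Wq = λ·E[S²]/(2(1−ρ)) = 18.23·0.0006947/(2·0.6445) = 0.009825 hr

Final: 0.009825 hr


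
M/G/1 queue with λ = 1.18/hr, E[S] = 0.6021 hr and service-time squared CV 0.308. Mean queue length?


ρ = λ·E[S] = 1.18·0.6021 = 0.7105
Lq = ρ²(1+C_s²)/(2(1−ρ)) = 0.5048·(1+0.308)/(2·0.2895)
= 0.5048·1.3080/0.5790 = 1.14024

Final: 1.14024


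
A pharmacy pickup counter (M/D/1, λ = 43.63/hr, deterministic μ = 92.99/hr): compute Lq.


ρ = 43.63/92.99 = 0.4692
M/D/1: Lq = ρ²/(2(1−ρ)) = 0.2201/(2·0.5308) = 0.20736

Final: 0.20736


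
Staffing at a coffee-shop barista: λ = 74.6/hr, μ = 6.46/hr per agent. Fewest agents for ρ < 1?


Stability requires cμ > λ ⇔ c > λ/μ.
λ/μ = 74.6/6.46 = 11.5480
Minimum integer c = ⌊11.5480⌋ + 1 = 12
Check: 12·6.46 = 77.52 > 74.6, while 11·6.46 = 71.06 ≤ 74.6

Final: 12 servers


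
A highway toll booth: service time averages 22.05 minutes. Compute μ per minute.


μ = 1/(service time) in consistent units.
1 minute = 1 min, so μ = 1/22.05 = 0.04535 per minute

Final: 0.04535 /min


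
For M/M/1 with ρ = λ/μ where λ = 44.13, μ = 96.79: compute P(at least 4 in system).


ρ = 44.13/96.79 = 0.4559
P(N ≥ n) = ρ^n = 0.4559^4 = 0.043213

Final: 0.043213


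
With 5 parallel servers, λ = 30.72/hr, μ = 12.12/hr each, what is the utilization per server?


ρ = λ/(cμ) = 30.72/(5·12.12) = 30.72/60.60 = 0.5069

Final: 0.5069


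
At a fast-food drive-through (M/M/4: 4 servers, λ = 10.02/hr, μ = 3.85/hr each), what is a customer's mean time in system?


a = 2.6026; ρ = 0.6506; P₀ = 0.064937
Lq = P₀·a^c·ρ/(c!(1−ρ)²) = 0.66181
Wq = Lq/λ = 0.66181/10.02 = 0.06605 hr
W = Wq + 1/μ = 0.06605 + 0.25974 = 0.32579 hr

Final: 0.32579 hr


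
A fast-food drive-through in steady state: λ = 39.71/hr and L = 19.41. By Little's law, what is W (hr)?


W = L/λ = 19.41/39.71 = 0.4888 hr

Final: 0.4888 hr


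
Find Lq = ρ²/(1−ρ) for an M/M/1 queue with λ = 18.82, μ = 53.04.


ρ = 18.82/53.04 = 0.3548
Lq = ρ²/(1−ρ) = 0.1259/0.6452 = 0.1951

Final: 0.1951


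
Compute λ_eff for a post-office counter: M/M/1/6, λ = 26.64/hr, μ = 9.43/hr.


ρ = 2.8250; P_K = (1−ρ)ρ^6/(1−ρ^7) = 0.646471
λ_eff = λ(1 − P_K) = 26.64·(1 − 0.646471) = 26.64·0.353529 = 9.4180 /hr

Final: 9.4180 /hr


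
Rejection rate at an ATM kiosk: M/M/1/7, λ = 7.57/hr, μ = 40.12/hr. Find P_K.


ρ = λ/μ = 7.57/40.12 = 0.1887
P_K = (1−ρ)ρ^K/(1−ρ^(K+1)) = (0.8113·0.000008514)/(1 − 0.000001606)
= 0.000006908/0.999998 = 0.000006908

Final: 0.000006908


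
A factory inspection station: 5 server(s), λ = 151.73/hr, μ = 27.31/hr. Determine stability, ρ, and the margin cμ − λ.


Total capacity cμ = 5·27.31 = 136.55/hr
ρ = λ/(cμ) = 151.73/136.55 = 1.1112
Stable ⇔ ρ < 1: NO
Spare capacity = cμ − λ = 136.55 − 151.73 = -15.18/hr

Final: ρ = 1.1112; unstable; margin = -15.18/hr


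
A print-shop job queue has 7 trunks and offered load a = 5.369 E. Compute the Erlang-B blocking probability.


B(c,a) = (a^c/c!) / Σ_{k=0}^{c} a^k/k!
a^7/7! = 25.516629
Σ terms (k=0..7): 1.00000 + 5.36900 + 14.41308 + 25.79461 + 34.62281 + 37.17798 + 33.26809 + 25.51663 = 177.162207
B = 25.516629/177.162207 = 0.144030

Final: 0.144030


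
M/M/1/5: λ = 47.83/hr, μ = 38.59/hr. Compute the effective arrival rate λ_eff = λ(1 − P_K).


ρ = 1.2394; P_K = (1−ρ)ρ^5/(1−ρ^6) = 0.266768
λ_eff = λ(1 − P_K) = 47.83·(1 − 0.266768) = 47.83·0.733232 = 35.0705 /hr

Final: 35.0705 /hr


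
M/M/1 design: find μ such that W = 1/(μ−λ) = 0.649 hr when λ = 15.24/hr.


W = 1/(μ−λ) ⇒ μ − λ = 1/W = 1/0.649 = 1.5408
μ = λ + 1/W = 15.24 + 1.5408 = 16.7808 per hr

Final: 16.7808 /hr


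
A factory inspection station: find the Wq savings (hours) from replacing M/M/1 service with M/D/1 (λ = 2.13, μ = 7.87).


ρ = 2.13/7.87 = 0.2706
Wq(M/M/1) = ρ/(μ−λ) = 0.2706/5.74 = 0.04715 hr
Wq(M/D/1) = ρ/(2(μ−λ)) = 0.02358 hr
Savings = 0.04715 − 0.02358 = 0.02358 hr

Final: 0.02358 hr


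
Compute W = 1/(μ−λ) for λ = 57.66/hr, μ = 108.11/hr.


W = 1/(μ−λ) = 1/(108.11 − 57.66) = 1/50.45 = 0.01982 hr

Final: 0.01982 hr


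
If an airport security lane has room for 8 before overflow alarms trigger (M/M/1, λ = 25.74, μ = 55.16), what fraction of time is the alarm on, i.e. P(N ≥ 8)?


ρ = 25.74/55.16 = 0.4666
P(N ≥ n) = ρ^n = 0.4666^8 = 0.002248

Final: 0.002248


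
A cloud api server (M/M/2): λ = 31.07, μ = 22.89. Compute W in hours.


a = 1.3574; ρ = 0.6787; P₀ = 0.191412
Lq = P₀·a^c·ρ/(c!(1−ρ)²) = 1.15910
Wq = Lq/λ = 1.15910/31.07 = 0.03731 hr
W = Wq + 1/μ = 0.03731 + 0.04369 = 0.08099 hr

Final: 0.08099 hr


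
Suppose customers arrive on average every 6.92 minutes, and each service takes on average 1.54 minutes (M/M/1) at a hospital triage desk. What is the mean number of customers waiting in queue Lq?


λ = 60/6.92 = 8.6705 /hr
μ = 60/1.54 = 38.9610 /hr
ρ = λ/μ = 8.6705/38.9610 = 0.2225
Lq = ρ²/(1−ρ) = 0.04953/0.7775 = 0.06370

Final: 0.06370


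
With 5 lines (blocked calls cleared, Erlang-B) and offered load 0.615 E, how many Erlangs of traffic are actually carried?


B(5,0.615) = 0.0003964 (Erlang-B)
Carried load = a(1 − B) = 0.615·(1 − 0.0003964) = 0.615·0.999604 = 0.6148 E

Final: 0.6148 Erlangs


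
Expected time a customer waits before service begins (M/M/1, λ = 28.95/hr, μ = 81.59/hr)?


ρ = 28.95/81.59 = 0.3548
Wq = ρ/(μ−λ) = 0.3548/(81.59 − 28.95) = 0.3548/52.64 = 0.006741 hr

Final: 0.006741 hr


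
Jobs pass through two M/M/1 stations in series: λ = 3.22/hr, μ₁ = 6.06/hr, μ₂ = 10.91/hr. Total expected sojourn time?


Each node sees arrival rate λ = 3.22/hr (tandem ⇒ throughput preserved).
W₁ = 1/(μ₁−λ) = 1/(6.06−3.22) = 0.35211 hr
W₂ = 1/(μ₂−λ) = 1/(10.91−3.22) = 0.13004 hr
W_total = W₁ + W₂ = 0.35211 + 0.13004 = 0.48215 hr

Final: 0.48215 hr


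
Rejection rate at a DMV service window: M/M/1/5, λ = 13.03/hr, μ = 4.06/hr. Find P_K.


ρ = λ/μ = 13.03/4.06 = 3.2094
P_K = (1−ρ)ρ^K/(1−ρ^(K+1)) = (-2.2094·340.480239)/(1 − 1092.723525)
= -752.243286/-1091.723525 = 0.689042

Final: 0.689042


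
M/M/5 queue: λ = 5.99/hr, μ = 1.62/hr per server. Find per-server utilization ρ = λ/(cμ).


ρ = λ/(cμ) = 5.99/(5·1.62) = 5.99/8.10 = 0.7395

Final: 0.7395


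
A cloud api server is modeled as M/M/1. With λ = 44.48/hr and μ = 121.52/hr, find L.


ρ = λ/μ = 44.48/121.52 = 0.3660
L = ρ/(1−ρ) = 0.3660/(1 − 0.3660) = 0.3660/0.6340 = 0.5774

Final: 0.5774


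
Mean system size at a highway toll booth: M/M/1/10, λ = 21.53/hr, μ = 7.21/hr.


ρ = 21.53/7.21 = 2.9861
L = ρ[1 − (K+1)ρ^K + Kρ^(K+1)] / [(1−ρ)(1−ρ^(K+1))]
Numerator: 2.9861·(1 − 11·56375.142290 + 10·168343.524758) = 3175181.340061
Denominator: (-1.9861)·(-168342.524758) = 334350.201738
L = 3175181.340061/334350.201738 = 9.4966

Final: 9.4966


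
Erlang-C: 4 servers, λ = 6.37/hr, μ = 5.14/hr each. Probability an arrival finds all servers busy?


a = λ/μ = 1.2393; ρ = a/4 = 0.3098
P₀ = 0.288444 (from M/M/c formula)
C(c,a) = [a^c/(c!(1−ρ))]·P₀ = [2.35888/(24·0.6902)]·0.288444
= 0.14241·0.288444 = 0.041077

Final: 0.041077


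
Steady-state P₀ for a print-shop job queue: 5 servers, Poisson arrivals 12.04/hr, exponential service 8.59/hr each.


a = λ/μ = 12.04/8.59 = 1.4016; ρ = a/c = 0.2803
Σ_{k=0}^{4} a^k/k! (terms k=0..4) = 1.00000 + 1.40163 + 0.98228 + 0.45893 + 0.16081 = 4.00366
Tail: a^5/(5!(1−ρ)) = 5.40962/(120·0.7197) = 0.06264
P₀ = 1/(4.00366 + 0.06264) = 1/4.06630 = 0.245924

Final: 0.245924


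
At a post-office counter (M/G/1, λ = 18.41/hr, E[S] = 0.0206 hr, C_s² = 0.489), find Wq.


ρ = λ·E[S] = 18.41·0.0206 = 0.3792
E[S²] = E[S]²(1+C_s²) = 0.0206²·(1+0.489) = 0.0006319
Wq = λ·E[S²]/(2(1−ρ)) = 18.41·0.0006319/(2·0.6208) = 0.009370 hr

Final: 0.009370 hr


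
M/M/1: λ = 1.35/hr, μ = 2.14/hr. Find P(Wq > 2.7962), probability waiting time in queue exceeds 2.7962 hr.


ρ = 1.35/2.14 = 0.6308
P(Wq > t) = ρ·e^{−(μ−λ)t} = 0.6308·e^{−2.2090}
= 0.6308·0.109811 = 0.069273

Final: 0.069273


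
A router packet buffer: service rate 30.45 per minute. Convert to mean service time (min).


Mean service time = 1/μ = 1/30.45 minute = 0.03284 minute
In minutes: 0.03284 × 1 = 0.03284 min

Final: 0.03284 min


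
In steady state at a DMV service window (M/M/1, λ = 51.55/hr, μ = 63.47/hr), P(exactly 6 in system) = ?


ρ = 51.55/63.47 = 0.8122
P_n = (1−ρ)·ρ^n = (1 − 0.8122)·0.8122^6 = 0.1878·0.287052 = 0.053910

Final: 0.053910


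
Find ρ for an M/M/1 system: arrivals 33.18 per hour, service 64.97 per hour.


ρ = λ/μ = 33.18/64.97 = 0.5107

Final: 0.5107
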